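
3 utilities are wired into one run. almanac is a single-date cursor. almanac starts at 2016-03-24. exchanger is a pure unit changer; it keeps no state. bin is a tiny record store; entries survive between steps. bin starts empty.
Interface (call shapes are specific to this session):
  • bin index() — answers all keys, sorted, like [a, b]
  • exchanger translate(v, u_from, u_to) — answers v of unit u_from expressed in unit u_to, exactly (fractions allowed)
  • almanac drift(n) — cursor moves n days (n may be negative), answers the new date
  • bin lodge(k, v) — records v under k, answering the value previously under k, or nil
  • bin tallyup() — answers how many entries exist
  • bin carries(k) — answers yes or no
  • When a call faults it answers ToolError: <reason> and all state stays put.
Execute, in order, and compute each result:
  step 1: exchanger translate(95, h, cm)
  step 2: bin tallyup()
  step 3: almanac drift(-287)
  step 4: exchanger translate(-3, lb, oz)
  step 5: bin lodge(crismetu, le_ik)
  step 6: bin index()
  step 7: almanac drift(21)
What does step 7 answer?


Answer: 2015-07-02

Derivation:
>> exchanger translate(v='95', u_from='h', u_to='cm')
<< ToolError: incompatible units
>> bin tallyup()
<< 0
>> almanac drift(n='-287')
<< 2015-06-11
>> exchanger translate(v='-3', u_from='lb', u_to='oz')
<< -48
>> bin lodge(k='crismetu', v='le_ik')
<< nil
>> bin index()
<< [crismetu]
>> almanac drift(n='21')
<< 2015-07-02


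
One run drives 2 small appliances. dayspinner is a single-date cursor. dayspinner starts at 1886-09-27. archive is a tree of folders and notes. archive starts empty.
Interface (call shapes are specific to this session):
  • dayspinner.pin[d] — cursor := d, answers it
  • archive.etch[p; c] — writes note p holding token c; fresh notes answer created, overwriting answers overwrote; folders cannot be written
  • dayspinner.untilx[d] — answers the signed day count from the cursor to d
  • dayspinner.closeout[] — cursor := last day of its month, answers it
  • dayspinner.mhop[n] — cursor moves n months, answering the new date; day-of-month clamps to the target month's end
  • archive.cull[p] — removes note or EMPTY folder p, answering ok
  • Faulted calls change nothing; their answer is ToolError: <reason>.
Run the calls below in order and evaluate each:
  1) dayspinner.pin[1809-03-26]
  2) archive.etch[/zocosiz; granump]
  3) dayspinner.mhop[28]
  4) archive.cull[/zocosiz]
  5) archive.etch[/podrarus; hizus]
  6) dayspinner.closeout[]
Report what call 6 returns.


Step: dayspinner.pin[d→1809-03-26]
Result: 1809-03-26
Step: archive.etch[p→/zocosiz; c→granump]
Result: created
Step: dayspinner.mhop[n→28]
Result: 1811-07-26
Step: archive.cull[p→/zocosiz]
Result: ok
Step: archive.etch[p→/podrarus; c→hizus]
Result: created
Step: dayspinner.closeout[]
Result: 1811-07-31

Answer: 1811-07-31


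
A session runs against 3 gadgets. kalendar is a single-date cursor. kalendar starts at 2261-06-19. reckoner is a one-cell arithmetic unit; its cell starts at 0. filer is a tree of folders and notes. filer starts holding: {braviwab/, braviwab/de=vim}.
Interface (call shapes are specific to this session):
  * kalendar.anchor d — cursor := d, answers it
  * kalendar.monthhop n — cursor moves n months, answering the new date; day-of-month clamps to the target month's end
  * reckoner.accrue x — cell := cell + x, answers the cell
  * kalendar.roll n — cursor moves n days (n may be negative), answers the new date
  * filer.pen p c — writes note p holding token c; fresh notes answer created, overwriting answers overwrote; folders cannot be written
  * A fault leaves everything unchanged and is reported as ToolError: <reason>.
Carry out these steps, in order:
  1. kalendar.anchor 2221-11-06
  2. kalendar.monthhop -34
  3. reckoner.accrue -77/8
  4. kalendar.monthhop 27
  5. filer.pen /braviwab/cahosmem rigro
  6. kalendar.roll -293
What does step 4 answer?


[in] kalendar.anchor 2221-11-06
:: 2221-11-06
[in] kalendar.monthhop -34
:: 2219-01-06
[in] reckoner.accrue -77/8
:: -77/8
[in] kalendar.monthhop 27
:: 2221-04-06
[in] filer.pen /braviwab/cahosmem rigro
:: created
[in] kalendar.roll -293
:: 2220-06-17

Answer: 2221-04-06


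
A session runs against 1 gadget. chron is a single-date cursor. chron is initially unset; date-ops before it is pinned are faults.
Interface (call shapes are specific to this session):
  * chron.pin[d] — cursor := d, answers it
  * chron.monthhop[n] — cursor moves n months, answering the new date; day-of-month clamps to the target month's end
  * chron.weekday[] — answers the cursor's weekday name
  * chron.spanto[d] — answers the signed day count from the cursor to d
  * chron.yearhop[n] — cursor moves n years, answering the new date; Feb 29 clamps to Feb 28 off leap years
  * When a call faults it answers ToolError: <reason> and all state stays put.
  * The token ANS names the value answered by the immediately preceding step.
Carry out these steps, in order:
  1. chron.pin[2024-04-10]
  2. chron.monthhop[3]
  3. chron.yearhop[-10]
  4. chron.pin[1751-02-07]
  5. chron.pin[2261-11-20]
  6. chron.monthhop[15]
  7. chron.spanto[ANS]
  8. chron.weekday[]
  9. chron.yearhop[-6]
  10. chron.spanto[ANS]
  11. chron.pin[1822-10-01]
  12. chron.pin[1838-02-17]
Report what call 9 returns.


~$ pin d: 2024-04-10
[out] 2024-04-10
~$ monthhop n: 3
[out] 2024-07-10
~$ yearhop n: -10
[out] 2014-07-10
~$ pin d: 1751-02-07
[out] 1751-02-07
~$ pin d: 2261-11-20
[out] 2261-11-20
~$ monthhop n: 15
[out] 2263-02-20
~$ spanto d: ANS
[out] 0
~$ weekday
[out] Friday
~$ yearhop n: -6
[out] 2257-02-20
~$ spanto d: ANS
[out] 0
~$ pin d: 1822-10-01
[out] 1822-10-01
~$ pin d: 1838-02-17
[out] 1838-02-17

Answer: 2257-02-20


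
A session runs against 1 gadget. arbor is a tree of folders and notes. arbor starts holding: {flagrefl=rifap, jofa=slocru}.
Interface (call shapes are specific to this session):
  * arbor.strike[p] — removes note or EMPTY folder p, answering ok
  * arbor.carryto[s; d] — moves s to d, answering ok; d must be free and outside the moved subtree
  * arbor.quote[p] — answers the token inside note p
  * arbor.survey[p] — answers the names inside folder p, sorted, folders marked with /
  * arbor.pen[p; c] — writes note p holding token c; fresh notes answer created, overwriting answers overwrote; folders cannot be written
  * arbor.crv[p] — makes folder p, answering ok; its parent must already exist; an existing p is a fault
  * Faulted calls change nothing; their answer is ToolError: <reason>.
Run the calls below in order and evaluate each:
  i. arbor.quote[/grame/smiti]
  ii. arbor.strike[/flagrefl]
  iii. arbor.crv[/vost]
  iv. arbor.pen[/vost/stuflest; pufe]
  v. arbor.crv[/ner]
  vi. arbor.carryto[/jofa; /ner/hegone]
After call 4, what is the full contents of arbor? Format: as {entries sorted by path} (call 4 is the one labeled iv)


Answer: {jofa=slocru, vost/, vost/stuflest=pufe}

Derivation:
~$ arbor.quote p→/grame/smiti
:: ToolError: not found
~$ arbor.strike p→/flagrefl
:: ok
~$ arbor.crv p→/vost
:: ok
~$ arbor.pen p→/vost/stuflest c→pufe
:: created
~$ arbor.crv p→/ner
:: ok
~$ arbor.carryto s→/jofa d→/ner/hegone
:: ok


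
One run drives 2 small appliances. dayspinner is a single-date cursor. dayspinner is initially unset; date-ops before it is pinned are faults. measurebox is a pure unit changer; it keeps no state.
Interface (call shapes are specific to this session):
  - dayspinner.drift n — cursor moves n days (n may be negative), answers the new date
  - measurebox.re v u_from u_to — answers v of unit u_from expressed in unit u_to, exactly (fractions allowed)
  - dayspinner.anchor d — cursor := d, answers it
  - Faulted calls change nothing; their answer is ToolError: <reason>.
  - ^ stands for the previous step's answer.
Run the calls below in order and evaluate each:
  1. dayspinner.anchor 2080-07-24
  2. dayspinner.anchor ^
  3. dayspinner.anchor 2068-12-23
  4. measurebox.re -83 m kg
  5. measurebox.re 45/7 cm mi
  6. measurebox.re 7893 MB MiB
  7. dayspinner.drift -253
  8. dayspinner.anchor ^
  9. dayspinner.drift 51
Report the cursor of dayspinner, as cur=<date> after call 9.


Answer: cur=2068-06-04

Derivation:
[in] anchor d='2080-07-24'
:: 2080-07-24
[in] anchor d='^'
:: 2080-07-24
[in] anchor d='2068-12-23'
:: 2068-12-23
[in] re v='-83' u_from='m' u_to='kg'
:: ToolError: incompatible units
[in] re v='45/7' u_from='cm' u_to='mi'
:: 25/625856
[in] re v='7893' u_from='MB' u_to='MiB'
:: 123328125/16384
[in] drift n='-253'
:: 2068-04-14
[in] anchor d='^'
:: 2068-04-14
[in] drift n='51'
:: 2068-06-04


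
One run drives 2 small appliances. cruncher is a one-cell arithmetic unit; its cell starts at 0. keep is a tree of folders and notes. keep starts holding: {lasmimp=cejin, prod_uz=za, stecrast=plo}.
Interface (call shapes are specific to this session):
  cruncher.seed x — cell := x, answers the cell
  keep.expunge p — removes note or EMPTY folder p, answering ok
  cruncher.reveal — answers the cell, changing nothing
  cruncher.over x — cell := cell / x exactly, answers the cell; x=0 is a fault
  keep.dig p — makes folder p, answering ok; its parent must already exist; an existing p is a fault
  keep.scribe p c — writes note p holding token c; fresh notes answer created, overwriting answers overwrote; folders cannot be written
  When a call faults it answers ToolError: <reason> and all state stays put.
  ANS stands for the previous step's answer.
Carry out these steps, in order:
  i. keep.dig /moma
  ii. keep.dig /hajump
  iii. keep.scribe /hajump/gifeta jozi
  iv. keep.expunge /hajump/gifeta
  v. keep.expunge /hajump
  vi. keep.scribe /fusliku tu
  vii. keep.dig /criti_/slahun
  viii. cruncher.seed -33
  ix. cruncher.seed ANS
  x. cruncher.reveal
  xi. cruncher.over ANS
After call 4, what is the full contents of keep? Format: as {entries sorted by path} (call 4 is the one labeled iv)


Answer: {hajump/, lasmimp=cejin, moma/, prod_uz=za, stecrast=plo}

Derivation:
→ keep.dig(/moma)
← ok
→ keep.dig(/hajump)
← ok
→ keep.scribe(/hajump/gifeta, jozi)
← created
→ keep.expunge(/hajump/gifeta)
← ok
→ keep.expunge(/hajump)
← ok
→ keep.scribe(/fusliku, tu)
← created
→ keep.dig(/criti_/slahun)
← ToolError: no parent
→ cruncher.seed(-33)
← -33
→ cruncher.seed(ANS)
← -33
→ cruncher.reveal()
← -33
→ cruncher.over(ANS)
← 1


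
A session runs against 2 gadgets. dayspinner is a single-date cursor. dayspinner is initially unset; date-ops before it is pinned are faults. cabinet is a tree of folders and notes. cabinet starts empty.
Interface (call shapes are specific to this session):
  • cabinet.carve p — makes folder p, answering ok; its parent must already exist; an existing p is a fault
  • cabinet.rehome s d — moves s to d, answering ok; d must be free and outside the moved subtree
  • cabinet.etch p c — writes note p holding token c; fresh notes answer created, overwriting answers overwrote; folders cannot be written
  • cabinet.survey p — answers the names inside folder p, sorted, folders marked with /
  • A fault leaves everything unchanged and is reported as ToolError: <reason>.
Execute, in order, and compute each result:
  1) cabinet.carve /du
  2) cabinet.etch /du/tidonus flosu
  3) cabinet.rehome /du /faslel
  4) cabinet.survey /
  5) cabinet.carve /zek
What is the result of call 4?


Answer: [faslel/]

Derivation:
→ carve(p→/du)
← ok
→ etch(p→/du/tidonus, c→flosu)
← created
→ rehome(s→/du, d→/faslel)
← ok
→ survey(p→/)
← [faslel/]
→ carve(p→/zek)
← ok


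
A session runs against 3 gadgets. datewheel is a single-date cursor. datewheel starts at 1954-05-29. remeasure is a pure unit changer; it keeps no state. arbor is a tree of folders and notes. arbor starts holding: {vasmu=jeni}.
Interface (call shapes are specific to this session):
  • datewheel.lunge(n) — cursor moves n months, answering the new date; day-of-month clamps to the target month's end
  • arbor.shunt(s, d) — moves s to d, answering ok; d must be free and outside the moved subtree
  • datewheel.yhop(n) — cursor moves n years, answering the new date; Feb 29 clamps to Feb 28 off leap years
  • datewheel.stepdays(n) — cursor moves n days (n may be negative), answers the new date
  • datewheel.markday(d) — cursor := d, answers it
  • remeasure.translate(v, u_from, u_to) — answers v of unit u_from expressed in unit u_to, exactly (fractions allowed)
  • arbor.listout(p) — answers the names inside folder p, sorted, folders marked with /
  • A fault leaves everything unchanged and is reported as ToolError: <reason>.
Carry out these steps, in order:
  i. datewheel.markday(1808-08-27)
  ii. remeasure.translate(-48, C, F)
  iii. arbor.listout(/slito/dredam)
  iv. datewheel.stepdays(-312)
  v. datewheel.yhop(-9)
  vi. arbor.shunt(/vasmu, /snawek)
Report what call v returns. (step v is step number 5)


// 1. datewheel.markday(d: 1808-08-27) ~> 1808-08-27
// 2. remeasure.translate(v: -48, u_from: C, u_to: F) ~> -272/5
// 3. arbor.listout(p: /slito/dredam) ~> ToolError: not found
// 4. datewheel.stepdays(n: -312) ~> 1807-10-20
// 5. datewheel.yhop(n: -9) ~> 1798-10-20
// 6. arbor.shunt(s: /vasmu, d: /snawek) ~> ok

Answer: 1798-10-20


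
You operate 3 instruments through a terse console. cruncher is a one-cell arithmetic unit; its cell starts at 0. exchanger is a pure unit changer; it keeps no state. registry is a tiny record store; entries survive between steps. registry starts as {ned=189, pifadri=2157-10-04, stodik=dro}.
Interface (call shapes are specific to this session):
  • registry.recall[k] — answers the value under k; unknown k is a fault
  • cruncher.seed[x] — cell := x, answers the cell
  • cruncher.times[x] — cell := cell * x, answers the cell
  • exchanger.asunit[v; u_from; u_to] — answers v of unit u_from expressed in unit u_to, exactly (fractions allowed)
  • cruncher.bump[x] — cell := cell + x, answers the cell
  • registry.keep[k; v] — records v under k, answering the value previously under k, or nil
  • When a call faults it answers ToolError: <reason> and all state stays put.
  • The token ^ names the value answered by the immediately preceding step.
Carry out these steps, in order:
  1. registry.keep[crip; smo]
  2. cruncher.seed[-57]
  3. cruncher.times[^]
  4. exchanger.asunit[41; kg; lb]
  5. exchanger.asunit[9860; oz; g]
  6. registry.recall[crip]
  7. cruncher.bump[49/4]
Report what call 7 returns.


Step: registry.keep[k='crip'; v='smo']
Result: nil
Step: cruncher.seed[x='-57']
Result: -57
Step: cruncher.times[x='^']
Result: 3249
Step: exchanger.asunit[v='41'; u_from='kg'; u_to='lb']
Result: 4100000000/45359237
Step: exchanger.asunit[v='9860'; u_from='oz'; u_to='g']
Result: 22362103841/80000
Step: registry.recall[k='crip']
Result: smo
Step: cruncher.bump[x='49/4']
Result: 13045/4

Answer: 13045/4


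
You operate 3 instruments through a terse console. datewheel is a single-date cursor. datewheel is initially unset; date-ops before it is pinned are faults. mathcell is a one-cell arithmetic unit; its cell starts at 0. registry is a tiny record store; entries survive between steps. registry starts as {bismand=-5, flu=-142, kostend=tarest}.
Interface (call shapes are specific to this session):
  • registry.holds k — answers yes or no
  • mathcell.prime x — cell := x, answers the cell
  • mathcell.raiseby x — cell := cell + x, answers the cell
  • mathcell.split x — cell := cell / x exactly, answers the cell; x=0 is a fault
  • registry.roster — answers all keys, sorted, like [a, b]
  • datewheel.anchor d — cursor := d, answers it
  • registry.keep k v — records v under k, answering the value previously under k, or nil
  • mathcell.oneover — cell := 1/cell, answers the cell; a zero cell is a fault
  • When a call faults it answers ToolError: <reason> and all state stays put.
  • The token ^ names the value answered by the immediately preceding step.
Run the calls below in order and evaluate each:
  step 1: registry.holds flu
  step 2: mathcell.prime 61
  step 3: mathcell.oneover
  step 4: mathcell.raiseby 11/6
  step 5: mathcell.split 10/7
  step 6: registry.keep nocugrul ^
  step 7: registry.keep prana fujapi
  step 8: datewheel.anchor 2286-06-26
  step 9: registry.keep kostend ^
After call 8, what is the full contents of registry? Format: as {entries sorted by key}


Answer: {bismand=-5, flu=-142, kostend=tarest, nocugrul=4739/3660, prana=fujapi}

Derivation:
Using holds(k: flu), and see yes.
Then prime(x: 61), yielding 61.
I run oneover: 1/61.
Now I run raiseby(x: 11/6): 677/366.
I run split(x: 10/7), giving 4739/3660.
Now I run keep(k: nocugrul, v: ^), and get nil.
I try keep(k: prana, v: fujapi), and get nil.
I invoke anchor(d: 2286-06-26), giving 2286-06-26.
I try keep(k: kostend, v: ^), and get tarest.


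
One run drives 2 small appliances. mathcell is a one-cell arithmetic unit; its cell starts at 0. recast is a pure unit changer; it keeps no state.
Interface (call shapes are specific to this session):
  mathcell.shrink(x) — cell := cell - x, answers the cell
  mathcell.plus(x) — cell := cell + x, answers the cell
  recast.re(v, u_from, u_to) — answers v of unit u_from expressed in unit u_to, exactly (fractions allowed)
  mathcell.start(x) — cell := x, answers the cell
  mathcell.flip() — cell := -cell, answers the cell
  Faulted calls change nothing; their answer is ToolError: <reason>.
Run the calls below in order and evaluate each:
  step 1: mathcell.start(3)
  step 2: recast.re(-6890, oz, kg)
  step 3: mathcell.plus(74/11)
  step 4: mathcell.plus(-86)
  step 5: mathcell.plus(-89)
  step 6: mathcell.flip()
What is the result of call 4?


Answer: -839/11

Derivation:
Do: start[x=3]
See: 3
Do: re[v=-6890; u_from=oz; u_to=kg]
See: -31252514293/160000000
Do: plus[x=74/11]
See: 107/11
Do: plus[x=-86]
See: -839/11
Do: plus[x=-89]
See: -1818/11
Do: flip[]
See: 1818/11


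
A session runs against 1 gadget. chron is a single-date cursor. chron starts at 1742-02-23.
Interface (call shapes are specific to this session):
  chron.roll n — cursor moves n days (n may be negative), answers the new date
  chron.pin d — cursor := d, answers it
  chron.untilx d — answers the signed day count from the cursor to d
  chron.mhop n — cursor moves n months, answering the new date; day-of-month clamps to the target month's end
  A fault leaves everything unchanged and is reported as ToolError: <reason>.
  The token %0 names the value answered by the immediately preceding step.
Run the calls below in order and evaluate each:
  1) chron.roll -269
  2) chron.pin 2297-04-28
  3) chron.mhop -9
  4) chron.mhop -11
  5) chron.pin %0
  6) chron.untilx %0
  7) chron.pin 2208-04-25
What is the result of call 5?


;; chron.roll(n: -269) : 1741-05-30
;; chron.pin(d: 2297-04-28) : 2297-04-28
;; chron.mhop(n: -9) : 2296-07-28
;; chron.mhop(n: -11) : 2295-08-28
;; chron.pin(d: %0) : 2295-08-28
;; chron.untilx(d: %0) : 0
;; chron.pin(d: 2208-04-25) : 2208-04-25

Answer: 2295-08-28


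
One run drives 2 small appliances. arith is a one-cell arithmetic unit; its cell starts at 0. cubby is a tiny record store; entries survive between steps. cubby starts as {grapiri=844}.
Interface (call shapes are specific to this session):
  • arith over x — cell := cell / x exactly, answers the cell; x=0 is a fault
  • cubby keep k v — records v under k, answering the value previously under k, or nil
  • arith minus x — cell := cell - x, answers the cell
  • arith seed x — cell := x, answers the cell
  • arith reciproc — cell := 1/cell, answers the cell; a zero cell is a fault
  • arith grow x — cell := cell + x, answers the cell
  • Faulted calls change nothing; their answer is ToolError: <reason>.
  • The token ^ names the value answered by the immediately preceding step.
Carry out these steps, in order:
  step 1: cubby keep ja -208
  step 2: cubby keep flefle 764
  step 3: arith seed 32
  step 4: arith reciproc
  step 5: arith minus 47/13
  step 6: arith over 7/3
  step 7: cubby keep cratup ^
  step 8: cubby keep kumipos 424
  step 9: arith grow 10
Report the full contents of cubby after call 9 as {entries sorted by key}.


Answer: {cratup=-639/416, flefle=764, grapiri=844, ja=-208, kumipos=424}

Derivation:
I invoke cubby keep on k='ja', v='-208', → nil.
Now I run cubby keep on k='flefle', v='764', — result: nil.
Using arith seed on x='32', which returns 32.
Next I call arith reciproc(), and observe 1/32.
I try arith minus on x='47/13': -1491/416.
I try arith over on x='7/3', — result: -639/416.
Next I call cubby keep on k='cratup', v='^': nil.
Next I call cubby keep on k='kumipos', v='424', — result: nil.
I run arith grow on x='10', and see 3521/416.


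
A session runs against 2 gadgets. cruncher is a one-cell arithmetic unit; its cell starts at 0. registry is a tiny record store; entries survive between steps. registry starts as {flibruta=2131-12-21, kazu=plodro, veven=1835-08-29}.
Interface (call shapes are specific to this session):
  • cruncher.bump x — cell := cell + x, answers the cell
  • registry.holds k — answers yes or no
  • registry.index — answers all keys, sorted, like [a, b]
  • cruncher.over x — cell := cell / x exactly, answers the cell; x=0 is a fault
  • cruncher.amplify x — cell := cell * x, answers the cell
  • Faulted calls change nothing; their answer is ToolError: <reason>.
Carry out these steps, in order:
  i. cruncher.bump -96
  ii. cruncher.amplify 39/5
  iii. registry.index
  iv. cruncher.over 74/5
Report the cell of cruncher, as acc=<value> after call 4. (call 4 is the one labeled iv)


Answer: acc=-1872/37

Derivation:
→ bump(-96)
← -96
→ amplify(39/5)
← -3744/5
→ index()
← [flibruta, kazu, veven]
→ over(74/5)
← -1872/37


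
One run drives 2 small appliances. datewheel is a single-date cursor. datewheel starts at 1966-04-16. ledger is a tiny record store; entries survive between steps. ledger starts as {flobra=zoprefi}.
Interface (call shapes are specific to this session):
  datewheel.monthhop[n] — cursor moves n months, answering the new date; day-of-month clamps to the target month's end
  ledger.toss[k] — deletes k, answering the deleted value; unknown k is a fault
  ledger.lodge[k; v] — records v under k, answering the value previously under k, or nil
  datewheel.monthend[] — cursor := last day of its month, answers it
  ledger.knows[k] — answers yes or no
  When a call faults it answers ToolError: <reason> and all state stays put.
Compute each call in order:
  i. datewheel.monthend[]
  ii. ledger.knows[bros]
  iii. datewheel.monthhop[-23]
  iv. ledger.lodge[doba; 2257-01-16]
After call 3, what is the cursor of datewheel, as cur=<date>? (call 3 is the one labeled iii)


~$ datewheel.monthend
:: 1966-04-30
~$ ledger.knows k=bros
:: no
~$ datewheel.monthhop n=-23
:: 1964-05-30
~$ ledger.lodge k=doba v=2257-01-16
:: nil

Answer: cur=1964-05-30


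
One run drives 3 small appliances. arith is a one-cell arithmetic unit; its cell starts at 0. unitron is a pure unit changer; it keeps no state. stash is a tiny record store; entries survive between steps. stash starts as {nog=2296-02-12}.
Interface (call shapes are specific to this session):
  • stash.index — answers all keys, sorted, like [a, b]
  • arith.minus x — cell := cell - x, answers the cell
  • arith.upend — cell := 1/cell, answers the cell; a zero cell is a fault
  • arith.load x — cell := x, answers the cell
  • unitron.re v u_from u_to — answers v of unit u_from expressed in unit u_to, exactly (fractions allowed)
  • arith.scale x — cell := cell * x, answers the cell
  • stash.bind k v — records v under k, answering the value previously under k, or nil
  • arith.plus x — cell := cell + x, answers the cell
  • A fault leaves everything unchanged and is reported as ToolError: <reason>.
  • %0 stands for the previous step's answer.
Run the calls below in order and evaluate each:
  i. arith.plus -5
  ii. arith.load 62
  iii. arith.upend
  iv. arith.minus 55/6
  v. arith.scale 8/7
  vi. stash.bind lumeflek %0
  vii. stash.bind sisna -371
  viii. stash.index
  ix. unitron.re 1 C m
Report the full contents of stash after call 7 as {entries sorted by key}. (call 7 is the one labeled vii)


→ arith.plus(x='-5')
← -5
→ arith.load(x='62')
← 62
→ arith.upend()
← 1/62
→ arith.minus(x='55/6')
← -851/93
→ arith.scale(x='8/7')
← -6808/651
→ stash.bind(k='lumeflek', v='%0')
← nil
→ stash.bind(k='sisna', v='-371')
← nil
→ stash.index()
← [lumeflek, nog, sisna]
→ unitron.re(v='1', u_from='C', u_to='m')
← ToolError: incompatible units

Answer: {lumeflek=-6808/651, nog=2296-02-12, sisna=-371}


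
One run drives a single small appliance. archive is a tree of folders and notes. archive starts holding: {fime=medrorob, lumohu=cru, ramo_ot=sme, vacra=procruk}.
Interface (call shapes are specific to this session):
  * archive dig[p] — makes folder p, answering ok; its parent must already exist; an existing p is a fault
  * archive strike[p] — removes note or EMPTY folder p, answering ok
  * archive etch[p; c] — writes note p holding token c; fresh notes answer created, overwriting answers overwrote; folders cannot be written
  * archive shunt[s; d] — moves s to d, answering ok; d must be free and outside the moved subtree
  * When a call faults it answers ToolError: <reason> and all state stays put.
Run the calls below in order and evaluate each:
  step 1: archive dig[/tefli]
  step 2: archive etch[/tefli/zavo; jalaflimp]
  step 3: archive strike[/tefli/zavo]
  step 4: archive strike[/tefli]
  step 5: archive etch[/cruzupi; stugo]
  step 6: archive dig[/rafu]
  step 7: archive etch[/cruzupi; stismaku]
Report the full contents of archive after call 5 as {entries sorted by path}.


~$ archive dig p: /tefli
  ok
~$ archive etch p: /tefli/zavo c: jalaflimp
  created
~$ archive strike p: /tefli/zavo
  ok
~$ archive strike p: /tefli
  ok
~$ archive etch p: /cruzupi c: stugo
  created
~$ archive dig p: /rafu
  ok
~$ archive etch p: /cruzupi c: stismaku
  overwrote

Answer: {cruzupi=stugo, fime=medrorob, lumohu=cru, ramo_ot=sme, vacra=procruk}


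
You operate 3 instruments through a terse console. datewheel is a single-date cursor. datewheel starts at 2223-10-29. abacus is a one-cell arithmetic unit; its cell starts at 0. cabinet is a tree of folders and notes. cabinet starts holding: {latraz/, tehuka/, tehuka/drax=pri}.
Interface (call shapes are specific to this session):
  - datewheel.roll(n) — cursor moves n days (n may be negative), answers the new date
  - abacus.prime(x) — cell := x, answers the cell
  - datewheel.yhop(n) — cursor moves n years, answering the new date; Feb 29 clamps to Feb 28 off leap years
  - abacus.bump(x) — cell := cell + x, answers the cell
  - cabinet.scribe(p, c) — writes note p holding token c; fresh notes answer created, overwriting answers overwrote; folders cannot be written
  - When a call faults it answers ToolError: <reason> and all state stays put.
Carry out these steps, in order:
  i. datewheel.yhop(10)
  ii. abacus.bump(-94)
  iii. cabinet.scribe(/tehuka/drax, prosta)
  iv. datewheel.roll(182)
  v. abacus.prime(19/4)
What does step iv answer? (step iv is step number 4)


·→ datewheel.yhop(10)
·← 2233-10-29
·→ abacus.bump(-94)
·← -94
·→ cabinet.scribe(/tehuka/drax, prosta)
·← overwrote
·→ datewheel.roll(182)
·← 2234-04-29
·→ abacus.prime(19/4)
·← 19/4

Answer: 2234-04-29


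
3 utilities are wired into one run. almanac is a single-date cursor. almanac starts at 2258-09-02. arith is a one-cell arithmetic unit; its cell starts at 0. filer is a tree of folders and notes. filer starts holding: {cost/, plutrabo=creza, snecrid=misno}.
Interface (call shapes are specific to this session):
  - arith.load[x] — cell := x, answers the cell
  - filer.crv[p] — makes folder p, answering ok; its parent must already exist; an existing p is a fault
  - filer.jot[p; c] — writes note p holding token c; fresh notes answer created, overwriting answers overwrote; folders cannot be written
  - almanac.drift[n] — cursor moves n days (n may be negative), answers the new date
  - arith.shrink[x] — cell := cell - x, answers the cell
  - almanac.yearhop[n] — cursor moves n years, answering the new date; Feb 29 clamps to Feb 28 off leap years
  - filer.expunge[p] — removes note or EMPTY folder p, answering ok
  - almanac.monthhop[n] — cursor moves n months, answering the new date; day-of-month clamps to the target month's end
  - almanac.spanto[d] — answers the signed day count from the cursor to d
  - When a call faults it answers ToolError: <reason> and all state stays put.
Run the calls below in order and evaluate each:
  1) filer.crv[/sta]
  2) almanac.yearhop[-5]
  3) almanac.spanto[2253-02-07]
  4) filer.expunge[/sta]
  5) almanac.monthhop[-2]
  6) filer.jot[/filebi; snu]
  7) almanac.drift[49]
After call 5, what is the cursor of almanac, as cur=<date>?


→ crv(p='/sta')
← ok
→ yearhop(n='-5')
← 2253-09-02
→ spanto(d='2253-02-07')
← -207
→ expunge(p='/sta')
← ok
→ monthhop(n='-2')
← 2253-07-02
→ jot(p='/filebi', c='snu')
← created
→ drift(n='49')
← 2253-08-20

Answer: cur=2253-07-02


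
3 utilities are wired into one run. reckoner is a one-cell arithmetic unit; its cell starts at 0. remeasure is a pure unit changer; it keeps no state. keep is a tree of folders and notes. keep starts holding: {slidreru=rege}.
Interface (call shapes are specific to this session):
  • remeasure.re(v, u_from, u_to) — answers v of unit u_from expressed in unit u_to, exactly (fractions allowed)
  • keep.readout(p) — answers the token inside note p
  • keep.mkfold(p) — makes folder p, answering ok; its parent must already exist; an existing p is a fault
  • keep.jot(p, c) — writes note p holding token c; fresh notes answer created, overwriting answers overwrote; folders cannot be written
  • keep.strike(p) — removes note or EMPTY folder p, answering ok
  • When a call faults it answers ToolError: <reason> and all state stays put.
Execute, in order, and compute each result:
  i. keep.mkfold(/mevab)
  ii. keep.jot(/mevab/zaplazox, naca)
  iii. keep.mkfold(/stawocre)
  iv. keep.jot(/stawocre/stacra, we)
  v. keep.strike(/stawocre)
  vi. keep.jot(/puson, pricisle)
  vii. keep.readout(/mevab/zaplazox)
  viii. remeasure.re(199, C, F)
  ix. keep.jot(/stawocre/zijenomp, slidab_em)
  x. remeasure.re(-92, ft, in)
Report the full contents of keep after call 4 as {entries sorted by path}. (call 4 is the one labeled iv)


==> keep.mkfold(p→/mevab)
<== ok
==> keep.jot(p→/mevab/zaplazox, c→naca)
<== created
==> keep.mkfold(p→/stawocre)
<== ok
==> keep.jot(p→/stawocre/stacra, c→we)
<== created
==> keep.strike(p→/stawocre)
<== ToolError: not empty
==> keep.jot(p→/puson, c→pricisle)
<== created
==> keep.readout(p→/mevab/zaplazox)
<== naca
==> remeasure.re(v→199, u_from→C, u_to→F)
<== 1951/5
==> keep.jot(p→/stawocre/zijenomp, c→slidab_em)
<== created
==> remeasure.re(v→-92, u_from→ft, u_to→in)
<== -1104

Answer: {mevab/, mevab/zaplazox=naca, slidreru=rege, stawocre/, stawocre/stacra=we}


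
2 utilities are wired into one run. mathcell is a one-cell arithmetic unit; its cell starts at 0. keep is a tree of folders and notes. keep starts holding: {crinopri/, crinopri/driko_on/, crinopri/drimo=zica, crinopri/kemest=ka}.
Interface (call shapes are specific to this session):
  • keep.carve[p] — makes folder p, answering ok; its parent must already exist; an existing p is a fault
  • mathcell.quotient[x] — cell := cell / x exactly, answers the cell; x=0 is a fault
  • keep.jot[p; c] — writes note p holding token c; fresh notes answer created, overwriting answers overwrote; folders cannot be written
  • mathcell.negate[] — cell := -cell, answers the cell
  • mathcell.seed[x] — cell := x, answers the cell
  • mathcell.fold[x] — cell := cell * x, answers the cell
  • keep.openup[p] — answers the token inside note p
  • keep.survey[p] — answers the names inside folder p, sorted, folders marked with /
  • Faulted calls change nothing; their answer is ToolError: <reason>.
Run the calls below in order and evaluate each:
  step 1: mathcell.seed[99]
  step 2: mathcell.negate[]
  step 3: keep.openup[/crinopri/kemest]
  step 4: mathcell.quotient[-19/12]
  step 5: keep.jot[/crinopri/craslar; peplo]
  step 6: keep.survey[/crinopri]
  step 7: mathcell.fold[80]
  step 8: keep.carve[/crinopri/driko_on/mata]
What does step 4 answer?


Answer: 1188/19

Derivation:
Act: mathcell.seed[x=99]
Obs: 99
Act: mathcell.negate[]
Obs: -99
Act: keep.openup[p=/crinopri/kemest]
Obs: ka
Act: mathcell.quotient[x=-19/12]
Obs: 1188/19
Act: keep.jot[p=/crinopri/craslar; c=peplo]
Obs: created
Act: keep.survey[p=/crinopri]
Obs: [craslar, driko_on/, drimo, kemest]
Act: mathcell.fold[x=80]
Obs: 95040/19
Act: keep.carve[p=/crinopri/driko_on/mata]
Obs: ok


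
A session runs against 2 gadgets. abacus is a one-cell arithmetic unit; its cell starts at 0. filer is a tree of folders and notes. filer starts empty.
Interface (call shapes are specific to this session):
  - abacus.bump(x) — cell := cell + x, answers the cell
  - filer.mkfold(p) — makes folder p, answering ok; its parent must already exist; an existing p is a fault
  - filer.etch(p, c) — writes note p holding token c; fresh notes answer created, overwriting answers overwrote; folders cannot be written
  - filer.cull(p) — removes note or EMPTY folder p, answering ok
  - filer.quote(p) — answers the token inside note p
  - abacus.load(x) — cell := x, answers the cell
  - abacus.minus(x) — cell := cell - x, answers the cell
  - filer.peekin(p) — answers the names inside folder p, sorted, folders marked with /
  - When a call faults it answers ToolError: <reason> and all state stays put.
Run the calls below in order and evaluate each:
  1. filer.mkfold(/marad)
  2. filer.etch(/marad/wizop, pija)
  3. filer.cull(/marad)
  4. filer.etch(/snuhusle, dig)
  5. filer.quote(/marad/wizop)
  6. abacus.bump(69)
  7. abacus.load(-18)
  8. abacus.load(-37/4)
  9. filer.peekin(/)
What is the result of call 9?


CALL filer.mkfold[/marad]
RET  ok
CALL filer.etch[/marad/wizop; pija]
RET  created
CALL filer.cull[/marad]
RET  ToolError: not empty
CALL filer.etch[/snuhusle; dig]
RET  created
CALL filer.quote[/marad/wizop]
RET  pija
CALL abacus.bump[69]
RET  69
CALL abacus.load[-18]
RET  -18
CALL abacus.load[-37/4]
RET  -37/4
CALL filer.peekin[/]
RET  [marad/, snuhusle]

Answer: [marad/, snuhusle]


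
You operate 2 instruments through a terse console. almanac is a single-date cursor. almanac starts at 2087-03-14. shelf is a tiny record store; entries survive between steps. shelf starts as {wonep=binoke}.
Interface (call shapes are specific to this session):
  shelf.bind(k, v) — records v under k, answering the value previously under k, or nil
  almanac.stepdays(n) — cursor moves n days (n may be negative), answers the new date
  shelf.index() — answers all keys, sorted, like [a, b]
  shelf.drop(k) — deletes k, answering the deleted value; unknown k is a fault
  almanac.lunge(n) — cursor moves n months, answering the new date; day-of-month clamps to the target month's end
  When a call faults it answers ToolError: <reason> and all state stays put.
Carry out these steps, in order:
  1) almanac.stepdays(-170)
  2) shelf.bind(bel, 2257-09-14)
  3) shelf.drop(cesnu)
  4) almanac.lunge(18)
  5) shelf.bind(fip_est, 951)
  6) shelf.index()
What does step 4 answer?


Do: almanac.stepdays[n: -170]
See: 2086-09-25
Do: shelf.bind[k: bel; v: 2257-09-14]
See: nil
Do: shelf.drop[k: cesnu]
See: ToolError: no such key cesnu
Do: almanac.lunge[n: 18]
See: 2088-03-25
Do: shelf.bind[k: fip_est; v: 951]
See: nil
Do: shelf.index[]
See: [bel, fip_est, wonep]

Answer: 2088-03-25


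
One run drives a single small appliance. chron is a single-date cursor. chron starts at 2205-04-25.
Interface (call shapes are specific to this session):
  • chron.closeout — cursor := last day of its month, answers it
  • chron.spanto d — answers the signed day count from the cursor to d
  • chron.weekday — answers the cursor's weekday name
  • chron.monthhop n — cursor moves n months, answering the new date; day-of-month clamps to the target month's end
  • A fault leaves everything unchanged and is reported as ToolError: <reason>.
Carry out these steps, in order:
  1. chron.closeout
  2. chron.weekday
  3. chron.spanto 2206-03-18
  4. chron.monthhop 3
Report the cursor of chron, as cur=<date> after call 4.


// closeout() ~> 2205-04-30
// weekday() ~> Tuesday
// spanto(d=2206-03-18) ~> 322
// monthhop(n=3) ~> 2205-07-30

Answer: cur=2205-07-30


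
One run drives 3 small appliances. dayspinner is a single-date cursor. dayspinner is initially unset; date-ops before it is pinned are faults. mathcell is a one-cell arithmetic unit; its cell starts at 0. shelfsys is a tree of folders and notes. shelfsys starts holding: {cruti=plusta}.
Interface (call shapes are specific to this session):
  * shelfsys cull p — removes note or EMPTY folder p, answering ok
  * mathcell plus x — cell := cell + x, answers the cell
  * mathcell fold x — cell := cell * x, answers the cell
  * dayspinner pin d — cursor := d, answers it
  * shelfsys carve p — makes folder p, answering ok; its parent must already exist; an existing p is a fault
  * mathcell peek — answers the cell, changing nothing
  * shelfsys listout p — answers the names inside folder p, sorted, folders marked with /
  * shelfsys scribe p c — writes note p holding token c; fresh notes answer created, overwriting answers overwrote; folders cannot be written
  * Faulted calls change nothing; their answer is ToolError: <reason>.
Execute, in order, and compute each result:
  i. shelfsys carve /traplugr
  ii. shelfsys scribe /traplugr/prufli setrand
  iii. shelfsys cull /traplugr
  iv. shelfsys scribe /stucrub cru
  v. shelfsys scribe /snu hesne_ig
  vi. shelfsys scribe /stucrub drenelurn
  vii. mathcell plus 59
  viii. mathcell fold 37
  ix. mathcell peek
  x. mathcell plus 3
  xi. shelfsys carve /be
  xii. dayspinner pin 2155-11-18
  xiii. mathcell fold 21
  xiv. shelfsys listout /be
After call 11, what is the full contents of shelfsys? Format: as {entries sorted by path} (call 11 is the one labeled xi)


% shelfsys carve p='/traplugr'
:: ok
% shelfsys scribe p='/traplugr/prufli' c='setrand'
:: created
% shelfsys cull p='/traplugr'
:: ToolError: not empty
% shelfsys scribe p='/stucrub' c='cru'
:: created
% shelfsys scribe p='/snu' c='hesne_ig'
:: created
% shelfsys scribe p='/stucrub' c='drenelurn'
:: overwrote
% mathcell plus x='59'
:: 59
% mathcell fold x='37'
:: 2183
% mathcell peek
:: 2183
% mathcell plus x='3'
:: 2186
% shelfsys carve p='/be'
:: ok
% dayspinner pin d='2155-11-18'
:: 2155-11-18
% mathcell fold x='21'
:: 45906
% shelfsys listout p='/be'
:: []

Answer: {be/, cruti=plusta, snu=hesne_ig, stucrub=drenelurn, traplugr/, traplugr/prufli=setrand}


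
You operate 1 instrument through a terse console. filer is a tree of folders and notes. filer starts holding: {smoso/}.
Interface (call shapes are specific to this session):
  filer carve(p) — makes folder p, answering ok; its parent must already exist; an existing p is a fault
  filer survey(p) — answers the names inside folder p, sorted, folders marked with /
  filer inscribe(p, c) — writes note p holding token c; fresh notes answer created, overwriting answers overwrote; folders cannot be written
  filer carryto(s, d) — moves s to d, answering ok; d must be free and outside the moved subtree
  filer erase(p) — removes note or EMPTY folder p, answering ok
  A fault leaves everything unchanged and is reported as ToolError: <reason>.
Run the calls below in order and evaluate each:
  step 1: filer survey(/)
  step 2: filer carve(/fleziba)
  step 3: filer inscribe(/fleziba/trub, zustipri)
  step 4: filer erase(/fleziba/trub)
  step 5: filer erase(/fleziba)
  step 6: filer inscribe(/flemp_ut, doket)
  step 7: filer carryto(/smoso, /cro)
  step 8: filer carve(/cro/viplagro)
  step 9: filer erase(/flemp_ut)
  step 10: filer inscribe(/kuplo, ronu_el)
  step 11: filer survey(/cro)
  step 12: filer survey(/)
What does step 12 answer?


-> filer survey(p: /)
<- [smoso/]
-> filer carve(p: /fleziba)
<- ok
-> filer inscribe(p: /fleziba/trub, c: zustipri)
<- created
-> filer erase(p: /fleziba/trub)
<- ok
-> filer erase(p: /fleziba)
<- ok
-> filer inscribe(p: /flemp_ut, c: doket)
<- created
-> filer carryto(s: /smoso, d: /cro)
<- ok
-> filer carve(p: /cro/viplagro)
<- ok
-> filer erase(p: /flemp_ut)
<- ok
-> filer inscribe(p: /kuplo, c: ronu_el)
<- created
-> filer survey(p: /cro)
<- [viplagro/]
-> filer survey(p: /)
<- [cro/, kuplo]

Answer: [cro/, kuplo]
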